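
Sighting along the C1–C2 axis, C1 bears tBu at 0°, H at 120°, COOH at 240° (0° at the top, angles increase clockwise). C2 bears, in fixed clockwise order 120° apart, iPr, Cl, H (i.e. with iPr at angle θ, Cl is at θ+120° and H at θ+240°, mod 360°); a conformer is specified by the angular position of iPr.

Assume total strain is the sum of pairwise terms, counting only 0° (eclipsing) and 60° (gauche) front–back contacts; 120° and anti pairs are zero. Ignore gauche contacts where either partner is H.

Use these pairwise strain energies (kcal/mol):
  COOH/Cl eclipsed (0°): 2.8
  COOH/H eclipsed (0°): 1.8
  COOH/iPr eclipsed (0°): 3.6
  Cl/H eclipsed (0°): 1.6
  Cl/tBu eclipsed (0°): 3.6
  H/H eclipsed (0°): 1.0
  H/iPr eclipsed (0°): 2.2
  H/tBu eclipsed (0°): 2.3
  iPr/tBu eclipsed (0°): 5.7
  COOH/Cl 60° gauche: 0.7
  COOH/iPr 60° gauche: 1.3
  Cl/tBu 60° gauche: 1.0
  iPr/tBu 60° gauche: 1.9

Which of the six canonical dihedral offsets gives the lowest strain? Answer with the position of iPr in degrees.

60°

iPr at 0° (eclipsed): tBu–iPr eclipsed, H–Cl eclipsed, COOH–H eclipsed; 5.7 + 1.6 + 1.8 = 9.1 kcal/mol.
iPr at 60° (staggered): tBu–iPr gauche, COOH–Cl gauche; 1.9 + 0.7 = 2.6 kcal/mol.
iPr at 120° (eclipsed): tBu–H eclipsed, H–iPr eclipsed, COOH–Cl eclipsed; 2.3 + 2.2 + 2.8 = 7.3 kcal/mol.
iPr at 180° (staggered): tBu–Cl gauche, COOH–iPr gauche, COOH–Cl gauche; 1.0 + 1.3 + 0.7 = 3.0 kcal/mol.
iPr at 240° (eclipsed): tBu–Cl eclipsed, H–H eclipsed, COOH–iPr eclipsed; 3.6 + 1.0 + 3.6 = 8.2 kcal/mol.
iPr at 300° (staggered): tBu–iPr gauche, tBu–Cl gauche, COOH–iPr gauche; 1.9 + 1.0 + 1.3 = 4.2 kcal/mol.
The minimum (2.6 kcal/mol) occurs with iPr at 60°.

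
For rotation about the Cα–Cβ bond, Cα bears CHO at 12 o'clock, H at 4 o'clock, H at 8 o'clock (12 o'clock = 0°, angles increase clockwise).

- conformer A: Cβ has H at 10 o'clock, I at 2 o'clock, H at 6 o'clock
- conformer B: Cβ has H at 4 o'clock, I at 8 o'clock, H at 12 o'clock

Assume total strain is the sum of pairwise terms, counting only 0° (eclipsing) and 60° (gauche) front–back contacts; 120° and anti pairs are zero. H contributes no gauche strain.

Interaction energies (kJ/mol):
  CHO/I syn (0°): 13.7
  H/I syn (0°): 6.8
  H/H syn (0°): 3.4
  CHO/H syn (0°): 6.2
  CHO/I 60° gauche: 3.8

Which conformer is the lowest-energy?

A (staggered): CHO–I gauche; 3.8 = 3.8 kJ/mol.
B (eclipsed): CHO–H eclipsed, H–H eclipsed, H–I eclipsed; 6.2 + 3.4 + 6.8 = 16.4 kJ/mol.
A has the lowest total (3.8 kJ/mol).

A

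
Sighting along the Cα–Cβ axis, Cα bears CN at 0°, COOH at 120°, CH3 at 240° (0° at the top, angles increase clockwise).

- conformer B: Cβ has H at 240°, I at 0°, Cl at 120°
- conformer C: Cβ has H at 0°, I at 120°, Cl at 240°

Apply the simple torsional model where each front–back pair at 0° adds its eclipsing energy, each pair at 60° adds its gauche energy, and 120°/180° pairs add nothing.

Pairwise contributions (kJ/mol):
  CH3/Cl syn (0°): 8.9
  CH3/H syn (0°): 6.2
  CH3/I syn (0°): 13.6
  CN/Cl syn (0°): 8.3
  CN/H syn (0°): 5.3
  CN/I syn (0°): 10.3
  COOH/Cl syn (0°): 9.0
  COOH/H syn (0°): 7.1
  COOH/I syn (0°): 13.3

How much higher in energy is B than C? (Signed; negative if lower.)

B (eclipsed): CN–I eclipsed, COOH–Cl eclipsed, CH3–H eclipsed; 10.3 + 9.0 + 6.2 = 25.5 kJ/mol.
C (eclipsed): CN–H eclipsed, COOH–I eclipsed, CH3–Cl eclipsed; 5.3 + 13.3 + 8.9 = 27.5 kJ/mol.
E(B) − E(C) = 25.5 − 27.5 = -2.0 kJ/mol.

-2.0 kJ/mol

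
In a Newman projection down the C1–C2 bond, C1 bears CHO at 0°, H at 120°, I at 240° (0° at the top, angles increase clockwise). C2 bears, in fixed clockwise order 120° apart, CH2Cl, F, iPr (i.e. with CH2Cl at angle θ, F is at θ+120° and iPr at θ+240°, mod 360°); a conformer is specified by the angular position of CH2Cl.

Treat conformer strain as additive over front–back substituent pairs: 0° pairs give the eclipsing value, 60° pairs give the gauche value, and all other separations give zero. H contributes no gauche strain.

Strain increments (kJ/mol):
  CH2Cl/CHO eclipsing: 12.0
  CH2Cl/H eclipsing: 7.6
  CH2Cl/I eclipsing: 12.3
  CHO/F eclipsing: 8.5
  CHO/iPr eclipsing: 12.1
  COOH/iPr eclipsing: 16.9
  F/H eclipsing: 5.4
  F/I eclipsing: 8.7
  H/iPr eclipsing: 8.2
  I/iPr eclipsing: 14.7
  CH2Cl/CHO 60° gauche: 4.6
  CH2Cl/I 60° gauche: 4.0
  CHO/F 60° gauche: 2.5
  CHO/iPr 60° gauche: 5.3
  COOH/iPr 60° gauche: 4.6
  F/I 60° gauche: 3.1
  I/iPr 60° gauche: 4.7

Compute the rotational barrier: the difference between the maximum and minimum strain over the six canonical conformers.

CH2Cl at 0° (eclipsed): CHO(0°)/CH2Cl(0°) eclipsed 12.0; H(120°)/F(120°) eclipsed 5.4; I(240°)/iPr(240°) eclipsed 14.7 → 32.1 kJ/mol.
CH2Cl at 60° (staggered): CHO(0°)/CH2Cl(60°) gauche 4.6; CHO(0°)/iPr(300°) gauche 5.3; I(240°)/F(180°) gauche 3.1; I(240°)/iPr(300°) gauche 4.7 → 17.7 kJ/mol.
CH2Cl at 120° (eclipsed): CHO(0°)/iPr(0°) eclipsed 12.1; H(120°)/CH2Cl(120°) eclipsed 7.6; I(240°)/F(240°) eclipsed 8.7 → 28.4 kJ/mol.
CH2Cl at 180° (staggered): CHO(0°)/F(300°) gauche 2.5; CHO(0°)/iPr(60°) gauche 5.3; I(240°)/CH2Cl(180°) gauche 4.0; I(240°)/F(300°) gauche 3.1 → 14.9 kJ/mol.
CH2Cl at 240° (eclipsed): CHO(0°)/F(0°) eclipsed 8.5; H(120°)/iPr(120°) eclipsed 8.2; I(240°)/CH2Cl(240°) eclipsed 12.3 → 29.0 kJ/mol.
CH2Cl at 300° (staggered): CHO(0°)/CH2Cl(300°) gauche 4.6; CHO(0°)/F(60°) gauche 2.5; I(240°)/CH2Cl(300°) gauche 4.0; I(240°)/iPr(180°) gauche 4.7 → 15.8 kJ/mol.
Max at 0° (32.1 kJ/mol), min at 180° (14.9 kJ/mol); barrier = 17.2 kJ/mol.

17.2 kJ/mol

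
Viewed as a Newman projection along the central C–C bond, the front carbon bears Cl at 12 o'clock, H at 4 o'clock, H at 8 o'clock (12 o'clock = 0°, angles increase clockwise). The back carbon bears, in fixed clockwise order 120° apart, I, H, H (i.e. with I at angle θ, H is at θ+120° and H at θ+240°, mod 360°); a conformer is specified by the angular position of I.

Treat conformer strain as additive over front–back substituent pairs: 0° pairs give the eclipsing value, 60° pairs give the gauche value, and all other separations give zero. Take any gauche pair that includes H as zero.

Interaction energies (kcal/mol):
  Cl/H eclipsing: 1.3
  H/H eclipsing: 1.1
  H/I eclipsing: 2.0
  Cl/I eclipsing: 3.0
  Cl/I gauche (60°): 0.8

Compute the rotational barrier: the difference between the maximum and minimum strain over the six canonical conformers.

I at 0° (eclipsed): Cl(0°)/I(0°) eclipsed 3.0; H(120°)/H(120°) eclipsed 1.1; H(240°)/H(240°) eclipsed 1.1 → 5.2 kcal/mol.
I at 60° (staggered): Cl(0°)/I(60°) gauche 0.8 → 0.8 kcal/mol.
I at 120° (eclipsed): Cl(0°)/H(0°) eclipsed 1.3; H(120°)/I(120°) eclipsed 2.0; H(240°)/H(240°) eclipsed 1.1 → 4.4 kcal/mol.
I at 180° (staggered): no non-H gauche contacts → 0.0 kcal/mol.
I at 240° (eclipsed): Cl(0°)/H(0°) eclipsed 1.3; H(120°)/H(120°) eclipsed 1.1; H(240°)/I(240°) eclipsed 2.0 → 4.4 kcal/mol.
I at 300° (staggered): Cl(0°)/I(300°) gauche 0.8 → 0.8 kcal/mol.
Max at 0° (5.2 kcal/mol), min at 180° (0.0 kcal/mol); barrier = 5.2 kcal/mol.

5.2 kcal/mol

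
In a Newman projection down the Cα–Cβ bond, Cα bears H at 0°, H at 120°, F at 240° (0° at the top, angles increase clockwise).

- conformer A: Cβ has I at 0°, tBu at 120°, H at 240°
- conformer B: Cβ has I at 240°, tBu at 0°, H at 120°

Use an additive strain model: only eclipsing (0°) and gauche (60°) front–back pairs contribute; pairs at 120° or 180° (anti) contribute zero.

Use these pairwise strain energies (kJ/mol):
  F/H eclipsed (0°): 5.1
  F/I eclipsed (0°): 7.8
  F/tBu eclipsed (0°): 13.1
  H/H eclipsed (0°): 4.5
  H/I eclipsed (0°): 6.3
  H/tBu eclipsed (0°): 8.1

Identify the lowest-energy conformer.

A (eclipsed): H(0°)/I(0°) eclipsed 6.3; H(120°)/tBu(120°) eclipsed 8.1; F(240°)/H(240°) eclipsed 5.1 → 19.5 kJ/mol.
B (eclipsed): H(0°)/tBu(0°) eclipsed 8.1; H(120°)/H(120°) eclipsed 4.5; F(240°)/I(240°) eclipsed 7.8 → 20.4 kJ/mol.
A has the lowest total (19.5 kJ/mol).

A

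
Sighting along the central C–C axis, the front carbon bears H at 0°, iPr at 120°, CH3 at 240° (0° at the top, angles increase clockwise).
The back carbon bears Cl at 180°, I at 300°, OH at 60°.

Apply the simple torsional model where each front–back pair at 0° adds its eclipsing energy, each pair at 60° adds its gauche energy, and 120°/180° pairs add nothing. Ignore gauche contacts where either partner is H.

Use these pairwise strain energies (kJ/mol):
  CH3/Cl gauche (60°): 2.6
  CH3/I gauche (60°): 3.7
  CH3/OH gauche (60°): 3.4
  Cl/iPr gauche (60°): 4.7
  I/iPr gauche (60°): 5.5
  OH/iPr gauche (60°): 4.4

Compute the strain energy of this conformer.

15.4 kJ/mol

This conformer (staggered): iPr–Cl gauche, iPr–OH gauche, CH3–Cl gauche, CH3–I gauche; 4.7 + 4.4 + 2.6 + 3.7 = 15.4 kJ/mol.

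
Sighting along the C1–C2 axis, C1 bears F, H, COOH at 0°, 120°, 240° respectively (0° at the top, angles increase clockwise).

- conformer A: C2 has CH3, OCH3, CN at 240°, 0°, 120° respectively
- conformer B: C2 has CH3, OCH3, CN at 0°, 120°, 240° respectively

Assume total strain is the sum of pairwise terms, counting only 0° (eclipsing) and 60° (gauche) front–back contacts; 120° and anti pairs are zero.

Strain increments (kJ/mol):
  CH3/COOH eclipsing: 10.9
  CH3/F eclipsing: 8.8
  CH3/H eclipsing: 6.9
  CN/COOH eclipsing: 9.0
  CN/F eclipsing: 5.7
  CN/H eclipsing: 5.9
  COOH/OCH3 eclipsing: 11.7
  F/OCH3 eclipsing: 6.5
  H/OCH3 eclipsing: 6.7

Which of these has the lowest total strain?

A (eclipsed): F–OCH3 eclipsed, H–CN eclipsed, COOH–CH3 eclipsed; 6.5 + 5.9 + 10.9 = 23.3 kJ/mol.
B (eclipsed): F–CH3 eclipsed, H–OCH3 eclipsed, COOH–CN eclipsed; 8.8 + 6.7 + 9.0 = 24.5 kJ/mol.
A has the lowest total (23.3 kJ/mol).

A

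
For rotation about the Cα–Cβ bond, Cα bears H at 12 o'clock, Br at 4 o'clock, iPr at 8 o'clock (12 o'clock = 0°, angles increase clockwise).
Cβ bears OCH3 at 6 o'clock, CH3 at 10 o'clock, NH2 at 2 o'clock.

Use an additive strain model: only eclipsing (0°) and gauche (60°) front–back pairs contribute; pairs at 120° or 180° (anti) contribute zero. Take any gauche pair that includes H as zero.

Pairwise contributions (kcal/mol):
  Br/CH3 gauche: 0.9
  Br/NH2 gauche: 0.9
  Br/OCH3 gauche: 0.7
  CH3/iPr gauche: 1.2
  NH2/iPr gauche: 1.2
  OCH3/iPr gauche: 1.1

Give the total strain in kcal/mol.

3.9 kcal/mol

This conformer (staggered): Br(120°)/OCH3(180°) gauche 0.7; Br(120°)/NH2(60°) gauche 0.9; iPr(240°)/OCH3(180°) gauche 1.1; iPr(240°)/CH3(300°) gauche 1.2 → 3.9 kcal/mol.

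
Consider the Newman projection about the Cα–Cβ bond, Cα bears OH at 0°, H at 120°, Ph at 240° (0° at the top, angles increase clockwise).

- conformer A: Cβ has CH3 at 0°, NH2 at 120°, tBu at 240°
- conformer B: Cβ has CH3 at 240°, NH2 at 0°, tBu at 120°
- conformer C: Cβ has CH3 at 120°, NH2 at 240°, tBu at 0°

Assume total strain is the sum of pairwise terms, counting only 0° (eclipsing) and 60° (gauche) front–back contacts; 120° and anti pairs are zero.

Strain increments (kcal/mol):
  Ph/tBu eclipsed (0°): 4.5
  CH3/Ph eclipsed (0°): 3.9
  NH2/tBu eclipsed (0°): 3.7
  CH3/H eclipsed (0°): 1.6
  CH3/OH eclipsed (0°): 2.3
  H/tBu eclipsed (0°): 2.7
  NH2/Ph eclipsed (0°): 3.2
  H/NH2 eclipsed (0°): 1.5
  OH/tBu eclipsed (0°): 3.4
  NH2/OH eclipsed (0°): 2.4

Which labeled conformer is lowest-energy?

C

A (eclipsed): OH(0°)/CH3(0°) eclipsed 2.3; H(120°)/NH2(120°) eclipsed 1.5; Ph(240°)/tBu(240°) eclipsed 4.5 → 8.3 kcal/mol.
B (eclipsed): OH(0°)/NH2(0°) eclipsed 2.4; H(120°)/tBu(120°) eclipsed 2.7; Ph(240°)/CH3(240°) eclipsed 3.9 → 9.0 kcal/mol.
C (eclipsed): OH(0°)/tBu(0°) eclipsed 3.4; H(120°)/CH3(120°) eclipsed 1.6; Ph(240°)/NH2(240°) eclipsed 3.2 → 8.2 kcal/mol.
C has the lowest total (8.2 kcal/mol).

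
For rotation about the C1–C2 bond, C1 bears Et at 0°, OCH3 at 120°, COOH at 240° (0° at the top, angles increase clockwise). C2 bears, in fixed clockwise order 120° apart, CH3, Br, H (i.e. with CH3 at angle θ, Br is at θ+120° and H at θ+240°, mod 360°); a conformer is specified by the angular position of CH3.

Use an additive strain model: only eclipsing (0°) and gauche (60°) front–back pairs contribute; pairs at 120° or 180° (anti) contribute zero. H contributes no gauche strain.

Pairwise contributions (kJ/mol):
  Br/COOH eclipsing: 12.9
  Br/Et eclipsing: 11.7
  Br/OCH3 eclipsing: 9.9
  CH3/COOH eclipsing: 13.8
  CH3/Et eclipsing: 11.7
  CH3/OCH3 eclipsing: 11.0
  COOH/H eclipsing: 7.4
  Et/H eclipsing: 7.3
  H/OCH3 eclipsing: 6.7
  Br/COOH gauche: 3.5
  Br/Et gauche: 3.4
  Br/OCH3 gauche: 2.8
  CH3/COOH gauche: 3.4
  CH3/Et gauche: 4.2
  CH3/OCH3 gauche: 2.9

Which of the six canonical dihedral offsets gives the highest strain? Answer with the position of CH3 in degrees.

240°

CH3 at 0° (eclipsed): Et(0°)/CH3(0°) eclipsed 11.7; OCH3(120°)/Br(120°) eclipsed 9.9; COOH(240°)/H(240°) eclipsed 7.4 → 29.0 kJ/mol.
CH3 at 60° (staggered): Et(0°)/CH3(60°) gauche 4.2; OCH3(120°)/CH3(60°) gauche 2.9; OCH3(120°)/Br(180°) gauche 2.8; COOH(240°)/Br(180°) gauche 3.5 → 13.4 kJ/mol.
CH3 at 120° (eclipsed): Et(0°)/H(0°) eclipsed 7.3; OCH3(120°)/CH3(120°) eclipsed 11.0; COOH(240°)/Br(240°) eclipsed 12.9 → 31.2 kJ/mol.
CH3 at 180° (staggered): Et(0°)/Br(300°) gauche 3.4; OCH3(120°)/CH3(180°) gauche 2.9; COOH(240°)/CH3(180°) gauche 3.4; COOH(240°)/Br(300°) gauche 3.5 → 13.2 kJ/mol.
CH3 at 240° (eclipsed): Et(0°)/Br(0°) eclipsed 11.7; OCH3(120°)/H(120°) eclipsed 6.7; COOH(240°)/CH3(240°) eclipsed 13.8 → 32.2 kJ/mol.
CH3 at 300° (staggered): Et(0°)/CH3(300°) gauche 4.2; Et(0°)/Br(60°) gauche 3.4; OCH3(120°)/Br(60°) gauche 2.8; COOH(240°)/CH3(300°) gauche 3.4 → 13.8 kJ/mol.
The maximum (32.2 kJ/mol) occurs with CH3 at 240°.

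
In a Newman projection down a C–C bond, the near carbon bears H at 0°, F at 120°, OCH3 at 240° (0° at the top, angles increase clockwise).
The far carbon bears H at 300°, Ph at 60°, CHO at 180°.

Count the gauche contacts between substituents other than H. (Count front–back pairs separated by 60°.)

3

Non-H gauche pairs: F(120°)/Ph(60°); F(120°)/CHO(180°); OCH3(240°)/CHO(180°) — 3 interactions.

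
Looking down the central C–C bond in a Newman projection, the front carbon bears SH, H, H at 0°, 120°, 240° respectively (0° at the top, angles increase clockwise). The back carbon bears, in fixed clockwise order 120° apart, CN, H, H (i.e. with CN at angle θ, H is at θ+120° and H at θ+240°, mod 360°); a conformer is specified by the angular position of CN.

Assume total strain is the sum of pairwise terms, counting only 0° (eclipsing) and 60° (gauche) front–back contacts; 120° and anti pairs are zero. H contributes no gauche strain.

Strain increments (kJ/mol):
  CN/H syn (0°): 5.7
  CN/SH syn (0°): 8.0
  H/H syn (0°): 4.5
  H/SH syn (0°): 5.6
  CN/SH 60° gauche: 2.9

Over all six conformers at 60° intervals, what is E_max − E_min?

CN at 0° is eclipsed. SH at 0° is eclipsed with CN at 0° (8.0); H at 120° is eclipsed with H at 120° (4.5); H at 240° is eclipsed with H at 240° (4.5). Total 17.0 kJ/mol.
CN at 60° is staggered. SH at 0° is gauche with CN at 60° (2.9). Total 2.9 kJ/mol.
CN at 120° is eclipsed. SH at 0° is eclipsed with H at 0° (5.6); H at 120° is eclipsed with CN at 120° (5.7); H at 240° is eclipsed with H at 240° (4.5). Total 15.8 kJ/mol.
CN at 180° (staggered): no non-H gauche contacts → 0.0 kJ/mol.
CN at 240° is eclipsed. SH at 0° is eclipsed with H at 0° (5.6); H at 120° is eclipsed with H at 120° (4.5); H at 240° is eclipsed with CN at 240° (5.7). Total 15.8 kJ/mol.
CN at 300° is staggered. SH at 0° is gauche with CN at 300° (2.9). Total 2.9 kJ/mol.
Max at 0° (17.0 kJ/mol), min at 180° (0.0 kJ/mol); barrier = 17.0 kJ/mol.

17.0 kJ/mol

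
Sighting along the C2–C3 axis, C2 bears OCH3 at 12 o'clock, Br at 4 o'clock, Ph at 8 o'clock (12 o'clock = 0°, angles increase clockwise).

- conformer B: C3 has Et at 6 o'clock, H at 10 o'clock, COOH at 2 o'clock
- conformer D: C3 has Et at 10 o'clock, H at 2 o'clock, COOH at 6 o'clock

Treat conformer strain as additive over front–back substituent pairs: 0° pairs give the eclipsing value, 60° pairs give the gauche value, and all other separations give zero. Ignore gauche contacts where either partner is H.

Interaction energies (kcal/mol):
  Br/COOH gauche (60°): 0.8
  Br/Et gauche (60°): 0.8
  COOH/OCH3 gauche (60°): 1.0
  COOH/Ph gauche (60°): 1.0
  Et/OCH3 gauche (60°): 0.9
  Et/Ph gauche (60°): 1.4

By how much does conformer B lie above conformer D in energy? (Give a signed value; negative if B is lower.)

-0.1 kcal/mol

B (staggered): OCH3–COOH gauche, Br–Et gauche, Br–COOH gauche, Ph–Et gauche; 1.0 + 0.8 + 0.8 + 1.4 = 4.0 kcal/mol.
D (staggered): OCH3–Et gauche, Br–COOH gauche, Ph–Et gauche, Ph–COOH gauche; 0.9 + 0.8 + 1.4 + 1.0 = 4.1 kcal/mol.
E(B) − E(D) = 4.0 − 4.1 = -0.1 kcal/mol.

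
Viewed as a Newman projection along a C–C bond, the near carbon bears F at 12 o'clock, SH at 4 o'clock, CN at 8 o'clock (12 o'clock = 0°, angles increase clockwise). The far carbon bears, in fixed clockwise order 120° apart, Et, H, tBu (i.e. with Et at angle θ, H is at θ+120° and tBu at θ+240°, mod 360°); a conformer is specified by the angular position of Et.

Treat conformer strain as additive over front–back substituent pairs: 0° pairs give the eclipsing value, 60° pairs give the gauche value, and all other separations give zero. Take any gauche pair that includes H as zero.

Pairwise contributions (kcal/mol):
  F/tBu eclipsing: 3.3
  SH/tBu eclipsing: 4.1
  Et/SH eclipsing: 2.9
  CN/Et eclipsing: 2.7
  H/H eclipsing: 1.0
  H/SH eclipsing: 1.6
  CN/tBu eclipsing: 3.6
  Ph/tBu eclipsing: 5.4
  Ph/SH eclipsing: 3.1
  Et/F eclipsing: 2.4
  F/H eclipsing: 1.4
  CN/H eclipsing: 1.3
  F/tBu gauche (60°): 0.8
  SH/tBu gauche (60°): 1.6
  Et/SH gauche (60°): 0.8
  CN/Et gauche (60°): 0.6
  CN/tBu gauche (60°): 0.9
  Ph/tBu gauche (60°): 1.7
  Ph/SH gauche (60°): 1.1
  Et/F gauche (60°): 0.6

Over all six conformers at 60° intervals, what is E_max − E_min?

Et at 0° (eclipsed): F(0°)/Et(0°) eclipsed 2.4; SH(120°)/H(120°) eclipsed 1.6; CN(240°)/tBu(240°) eclipsed 3.6 → 7.6 kcal/mol.
Et at 60° (staggered): F(0°)/Et(60°) gauche 0.6; F(0°)/tBu(300°) gauche 0.8; SH(120°)/Et(60°) gauche 0.8; CN(240°)/tBu(300°) gauche 0.9 → 3.1 kcal/mol.
Et at 120° (eclipsed): F(0°)/tBu(0°) eclipsed 3.3; SH(120°)/Et(120°) eclipsed 2.9; CN(240°)/H(240°) eclipsed 1.3 → 7.5 kcal/mol.
Et at 180° (staggered): F(0°)/tBu(60°) gauche 0.8; SH(120°)/Et(180°) gauche 0.8; SH(120°)/tBu(60°) gauche 1.6; CN(240°)/Et(180°) gauche 0.6 → 3.8 kcal/mol.
Et at 240° (eclipsed): F(0°)/H(0°) eclipsed 1.4; SH(120°)/tBu(120°) eclipsed 4.1; CN(240°)/Et(240°) eclipsed 2.7 → 8.2 kcal/mol.
Et at 300° (staggered): F(0°)/Et(300°) gauche 0.6; SH(120°)/tBu(180°) gauche 1.6; CN(240°)/Et(300°) gauche 0.6; CN(240°)/tBu(180°) gauche 0.9 → 3.7 kcal/mol.
Max at 240° (8.2 kcal/mol), min at 60° (3.1 kcal/mol); barrier = 5.1 kcal/mol.

5.1 kcal/mol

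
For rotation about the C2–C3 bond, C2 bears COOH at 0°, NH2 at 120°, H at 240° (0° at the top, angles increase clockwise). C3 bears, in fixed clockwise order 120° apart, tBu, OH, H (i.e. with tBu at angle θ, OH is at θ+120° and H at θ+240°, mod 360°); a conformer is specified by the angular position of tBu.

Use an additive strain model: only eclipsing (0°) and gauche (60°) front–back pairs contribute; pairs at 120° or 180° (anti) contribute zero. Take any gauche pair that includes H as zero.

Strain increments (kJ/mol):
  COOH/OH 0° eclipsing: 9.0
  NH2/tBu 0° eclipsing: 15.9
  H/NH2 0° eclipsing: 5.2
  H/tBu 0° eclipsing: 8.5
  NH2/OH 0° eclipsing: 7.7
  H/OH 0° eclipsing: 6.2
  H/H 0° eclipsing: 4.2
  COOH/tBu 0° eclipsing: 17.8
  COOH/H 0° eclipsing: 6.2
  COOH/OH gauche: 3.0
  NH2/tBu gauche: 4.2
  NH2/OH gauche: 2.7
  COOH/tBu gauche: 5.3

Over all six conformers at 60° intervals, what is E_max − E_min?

tBu at 0° (eclipsed): COOH–tBu eclipsed, NH2–OH eclipsed, H–H eclipsed; 17.8 + 7.7 + 4.2 = 29.7 kJ/mol.
tBu at 60° (staggered): COOH–tBu gauche, NH2–tBu gauche, NH2–OH gauche; 5.3 + 4.2 + 2.7 = 12.2 kJ/mol.
tBu at 120° (eclipsed): COOH–H eclipsed, NH2–tBu eclipsed, H–OH eclipsed; 6.2 + 15.9 + 6.2 = 28.3 kJ/mol.
tBu at 180° (staggered): COOH–OH gauche, NH2–tBu gauche; 3.0 + 4.2 = 7.2 kJ/mol.
tBu at 240° (eclipsed): COOH–OH eclipsed, NH2–H eclipsed, H–tBu eclipsed; 9.0 + 5.2 + 8.5 = 22.7 kJ/mol.
tBu at 300° (staggered): COOH–tBu gauche, COOH–OH gauche, NH2–OH gauche; 5.3 + 3.0 + 2.7 = 11.0 kJ/mol.
Max at 0° (29.7 kJ/mol), min at 180° (7.2 kJ/mol); barrier = 22.5 kJ/mol.

22.5 kJ/mol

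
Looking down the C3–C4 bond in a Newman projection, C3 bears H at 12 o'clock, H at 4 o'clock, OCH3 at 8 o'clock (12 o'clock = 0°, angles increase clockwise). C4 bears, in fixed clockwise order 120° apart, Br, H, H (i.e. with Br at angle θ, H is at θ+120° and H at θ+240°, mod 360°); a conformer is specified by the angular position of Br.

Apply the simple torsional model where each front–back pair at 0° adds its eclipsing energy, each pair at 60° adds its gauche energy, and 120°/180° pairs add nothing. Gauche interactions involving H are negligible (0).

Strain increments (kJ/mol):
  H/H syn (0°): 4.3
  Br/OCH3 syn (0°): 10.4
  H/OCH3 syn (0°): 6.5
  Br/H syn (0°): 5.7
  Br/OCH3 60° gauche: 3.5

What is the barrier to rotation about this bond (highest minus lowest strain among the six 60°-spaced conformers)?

Br at 0° (eclipsed): H(0°)/Br(0°) eclipsed 5.7; H(120°)/H(120°) eclipsed 4.3; OCH3(240°)/H(240°) eclipsed 6.5 → 16.5 kJ/mol.
Br at 60° (staggered): no non-H gauche contacts → 0.0 kJ/mol.
Br at 120° (eclipsed): H(0°)/H(0°) eclipsed 4.3; H(120°)/Br(120°) eclipsed 5.7; OCH3(240°)/H(240°) eclipsed 6.5 → 16.5 kJ/mol.
Br at 180° (staggered): OCH3(240°)/Br(180°) gauche 3.5 → 3.5 kJ/mol.
Br at 240° (eclipsed): H(0°)/H(0°) eclipsed 4.3; H(120°)/H(120°) eclipsed 4.3; OCH3(240°)/Br(240°) eclipsed 10.4 → 19.0 kJ/mol.
Br at 300° (staggered): OCH3(240°)/Br(300°) gauche 3.5 → 3.5 kJ/mol.
Max at 240° (19.0 kJ/mol), min at 60° (0.0 kJ/mol); barrier = 19.0 kJ/mol.

19.0 kJ/mol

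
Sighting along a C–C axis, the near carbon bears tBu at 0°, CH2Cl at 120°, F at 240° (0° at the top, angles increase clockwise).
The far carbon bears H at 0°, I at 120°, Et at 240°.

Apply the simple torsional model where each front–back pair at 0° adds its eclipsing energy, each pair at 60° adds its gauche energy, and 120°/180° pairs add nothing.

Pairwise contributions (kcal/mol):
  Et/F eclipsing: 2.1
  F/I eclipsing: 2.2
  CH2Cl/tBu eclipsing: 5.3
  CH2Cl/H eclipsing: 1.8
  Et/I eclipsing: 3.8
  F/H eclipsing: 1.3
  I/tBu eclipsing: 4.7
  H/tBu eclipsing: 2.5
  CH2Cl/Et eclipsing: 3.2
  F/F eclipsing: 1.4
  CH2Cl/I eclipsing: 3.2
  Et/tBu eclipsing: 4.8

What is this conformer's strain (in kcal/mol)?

This conformer is eclipsed. tBu at 0° is eclipsed with H at 0° (2.5); CH2Cl at 120° is eclipsed with I at 120° (3.2); F at 240° is eclipsed with Et at 240° (2.1). Total 7.8 kcal/mol.

7.8 kcal/mol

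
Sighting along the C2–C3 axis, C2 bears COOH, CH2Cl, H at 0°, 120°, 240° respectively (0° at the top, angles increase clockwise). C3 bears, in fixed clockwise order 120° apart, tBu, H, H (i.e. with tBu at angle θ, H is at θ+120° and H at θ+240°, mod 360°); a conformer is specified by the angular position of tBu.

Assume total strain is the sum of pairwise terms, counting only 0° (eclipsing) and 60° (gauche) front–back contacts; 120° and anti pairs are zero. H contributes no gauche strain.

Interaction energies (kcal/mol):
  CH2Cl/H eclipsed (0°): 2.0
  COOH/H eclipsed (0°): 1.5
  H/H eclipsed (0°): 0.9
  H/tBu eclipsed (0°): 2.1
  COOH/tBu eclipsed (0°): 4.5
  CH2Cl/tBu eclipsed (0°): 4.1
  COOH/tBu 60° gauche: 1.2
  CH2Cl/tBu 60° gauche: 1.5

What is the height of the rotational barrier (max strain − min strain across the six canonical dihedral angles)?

tBu at 0° is eclipsed. COOH at 0° is eclipsed with tBu at 0° (4.5); CH2Cl at 120° is eclipsed with H at 120° (2.0); H at 240° is eclipsed with H at 240° (0.9). Total 7.4 kcal/mol.
tBu at 60° is staggered. COOH at 0° is gauche with tBu at 60° (1.2); CH2Cl at 120° is gauche with tBu at 60° (1.5). Total 2.7 kcal/mol.
tBu at 120° is eclipsed. COOH at 0° is eclipsed with H at 0° (1.5); CH2Cl at 120° is eclipsed with tBu at 120° (4.1); H at 240° is eclipsed with H at 240° (0.9). Total 6.5 kcal/mol.
tBu at 180° is staggered. CH2Cl at 120° is gauche with tBu at 180° (1.5). Total 1.5 kcal/mol.
tBu at 240° is eclipsed. COOH at 0° is eclipsed with H at 0° (1.5); CH2Cl at 120° is eclipsed with H at 120° (2.0); H at 240° is eclipsed with tBu at 240° (2.1). Total 5.6 kcal/mol.
tBu at 300° is staggered. COOH at 0° is gauche with tBu at 300° (1.2). Total 1.2 kcal/mol.
Max at 0° (7.4 kcal/mol), min at 300° (1.2 kcal/mol); barrier = 6.2 kcal/mol.

6.2 kcal/mol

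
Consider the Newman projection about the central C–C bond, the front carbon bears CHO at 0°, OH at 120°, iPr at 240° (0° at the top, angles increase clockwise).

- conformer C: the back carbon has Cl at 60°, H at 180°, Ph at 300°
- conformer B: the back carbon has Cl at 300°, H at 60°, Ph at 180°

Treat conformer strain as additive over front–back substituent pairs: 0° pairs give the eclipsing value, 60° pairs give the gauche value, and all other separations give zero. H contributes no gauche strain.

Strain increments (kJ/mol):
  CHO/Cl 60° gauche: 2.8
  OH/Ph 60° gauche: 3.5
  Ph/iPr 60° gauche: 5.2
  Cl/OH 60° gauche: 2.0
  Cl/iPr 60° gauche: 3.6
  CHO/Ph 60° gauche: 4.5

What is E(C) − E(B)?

-0.6 kJ/mol

C is staggered. CHO at 0° is gauche with Cl at 60° (2.8); CHO at 0° is gauche with Ph at 300° (4.5); OH at 120° is gauche with Cl at 60° (2.0); iPr at 240° is gauche with Ph at 300° (5.2). Total 14.5 kJ/mol.
B is staggered. CHO at 0° is gauche with Cl at 300° (2.8); OH at 120° is gauche with Ph at 180° (3.5); iPr at 240° is gauche with Cl at 300° (3.6); iPr at 240° is gauche with Ph at 180° (5.2). Total 15.1 kJ/mol.
E(C) − E(B) = 14.5 − 15.1 = -0.6 kJ/mol.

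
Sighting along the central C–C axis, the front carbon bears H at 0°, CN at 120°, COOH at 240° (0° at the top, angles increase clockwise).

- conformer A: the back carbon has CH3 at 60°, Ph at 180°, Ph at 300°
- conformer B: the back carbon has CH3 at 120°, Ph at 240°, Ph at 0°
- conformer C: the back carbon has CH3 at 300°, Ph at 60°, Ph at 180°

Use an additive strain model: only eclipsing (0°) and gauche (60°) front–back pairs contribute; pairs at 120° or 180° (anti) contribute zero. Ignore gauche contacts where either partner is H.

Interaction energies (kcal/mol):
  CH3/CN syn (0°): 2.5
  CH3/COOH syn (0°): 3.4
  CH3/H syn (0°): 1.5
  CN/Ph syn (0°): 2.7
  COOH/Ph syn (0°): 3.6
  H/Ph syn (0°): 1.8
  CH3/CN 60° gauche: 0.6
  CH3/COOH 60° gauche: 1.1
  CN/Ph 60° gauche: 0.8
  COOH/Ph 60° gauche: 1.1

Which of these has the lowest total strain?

A

A (staggered): CN–CH3 gauche, CN–Ph gauche, COOH–Ph gauche, COOH–Ph gauche; 0.6 + 0.8 + 1.1 + 1.1 = 3.6 kcal/mol.
B (eclipsed): H–Ph eclipsed, CN–CH3 eclipsed, COOH–Ph eclipsed; 1.8 + 2.5 + 3.6 = 7.9 kcal/mol.
C (staggered): CN–Ph gauche, CN–Ph gauche, COOH–CH3 gauche, COOH–Ph gauche; 0.8 + 0.8 + 1.1 + 1.1 = 3.8 kcal/mol.
A has the lowest total (3.6 kcal/mol).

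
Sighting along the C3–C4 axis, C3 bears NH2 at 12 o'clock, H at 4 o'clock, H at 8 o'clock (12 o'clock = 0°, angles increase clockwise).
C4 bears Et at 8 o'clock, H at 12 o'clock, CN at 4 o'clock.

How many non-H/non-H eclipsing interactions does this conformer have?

0

Every eclipsing pair involves H, so the count is 0.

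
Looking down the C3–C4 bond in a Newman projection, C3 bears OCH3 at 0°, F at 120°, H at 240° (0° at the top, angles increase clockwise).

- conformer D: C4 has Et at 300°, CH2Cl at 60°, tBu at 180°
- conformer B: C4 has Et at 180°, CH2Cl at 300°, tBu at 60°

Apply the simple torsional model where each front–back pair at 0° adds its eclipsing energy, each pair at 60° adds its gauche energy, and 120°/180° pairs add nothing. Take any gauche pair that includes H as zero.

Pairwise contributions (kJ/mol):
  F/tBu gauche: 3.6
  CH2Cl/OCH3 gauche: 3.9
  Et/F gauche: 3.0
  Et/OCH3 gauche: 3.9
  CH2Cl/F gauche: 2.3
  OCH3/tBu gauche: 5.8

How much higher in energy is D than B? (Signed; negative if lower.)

D (staggered): OCH3–Et gauche, OCH3–CH2Cl gauche, F–CH2Cl gauche, F–tBu gauche; 3.9 + 3.9 + 2.3 + 3.6 = 13.7 kJ/mol.
B (staggered): OCH3–CH2Cl gauche, OCH3–tBu gauche, F–Et gauche, F–tBu gauche; 3.9 + 5.8 + 3.0 + 3.6 = 16.3 kJ/mol.
E(D) − E(B) = 13.7 − 16.3 = -2.6 kJ/mol.

-2.6 kJ/mol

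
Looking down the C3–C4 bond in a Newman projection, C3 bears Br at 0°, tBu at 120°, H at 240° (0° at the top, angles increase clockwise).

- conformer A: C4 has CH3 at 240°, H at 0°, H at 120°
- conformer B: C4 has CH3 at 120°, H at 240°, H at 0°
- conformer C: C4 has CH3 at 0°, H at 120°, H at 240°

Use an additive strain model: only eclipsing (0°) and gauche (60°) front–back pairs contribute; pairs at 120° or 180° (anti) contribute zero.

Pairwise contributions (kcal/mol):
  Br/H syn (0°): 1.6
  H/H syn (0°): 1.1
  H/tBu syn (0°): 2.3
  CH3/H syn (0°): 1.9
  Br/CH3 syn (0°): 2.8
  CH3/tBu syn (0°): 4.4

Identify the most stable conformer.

A (eclipsed): Br(0°)/H(0°) eclipsed 1.6; tBu(120°)/H(120°) eclipsed 2.3; H(240°)/CH3(240°) eclipsed 1.9 → 5.8 kcal/mol.
B (eclipsed): Br(0°)/H(0°) eclipsed 1.6; tBu(120°)/CH3(120°) eclipsed 4.4; H(240°)/H(240°) eclipsed 1.1 → 7.1 kcal/mol.
C (eclipsed): Br(0°)/CH3(0°) eclipsed 2.8; tBu(120°)/H(120°) eclipsed 2.3; H(240°)/H(240°) eclipsed 1.1 → 6.2 kcal/mol.
A has the lowest total (5.8 kcal/mol).

A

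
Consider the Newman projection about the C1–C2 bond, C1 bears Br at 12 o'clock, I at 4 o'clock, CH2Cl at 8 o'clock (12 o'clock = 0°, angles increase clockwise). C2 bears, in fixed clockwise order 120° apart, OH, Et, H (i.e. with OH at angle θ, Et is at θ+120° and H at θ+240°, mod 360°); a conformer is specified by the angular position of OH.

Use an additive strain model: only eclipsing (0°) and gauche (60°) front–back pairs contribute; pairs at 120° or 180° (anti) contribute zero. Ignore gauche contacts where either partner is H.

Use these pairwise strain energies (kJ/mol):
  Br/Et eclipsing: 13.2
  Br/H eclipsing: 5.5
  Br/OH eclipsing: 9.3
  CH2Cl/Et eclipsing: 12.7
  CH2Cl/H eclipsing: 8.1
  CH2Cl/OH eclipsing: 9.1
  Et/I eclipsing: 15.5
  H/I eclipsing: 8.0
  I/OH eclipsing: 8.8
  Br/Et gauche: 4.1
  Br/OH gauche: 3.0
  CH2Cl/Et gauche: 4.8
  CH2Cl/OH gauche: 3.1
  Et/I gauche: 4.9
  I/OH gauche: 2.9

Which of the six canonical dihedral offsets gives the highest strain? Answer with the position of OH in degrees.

0°

OH at 0° (eclipsed): Br(0°)/OH(0°) eclipsed 9.3; I(120°)/Et(120°) eclipsed 15.5; CH2Cl(240°)/H(240°) eclipsed 8.1 → 32.9 kJ/mol.
OH at 60° (staggered): Br(0°)/OH(60°) gauche 3.0; I(120°)/OH(60°) gauche 2.9; I(120°)/Et(180°) gauche 4.9; CH2Cl(240°)/Et(180°) gauche 4.8 → 15.6 kJ/mol.
OH at 120° (eclipsed): Br(0°)/H(0°) eclipsed 5.5; I(120°)/OH(120°) eclipsed 8.8; CH2Cl(240°)/Et(240°) eclipsed 12.7 → 27.0 kJ/mol.
OH at 180° (staggered): Br(0°)/Et(300°) gauche 4.1; I(120°)/OH(180°) gauche 2.9; CH2Cl(240°)/OH(180°) gauche 3.1; CH2Cl(240°)/Et(300°) gauche 4.8 → 14.9 kJ/mol.
OH at 240° (eclipsed): Br(0°)/Et(0°) eclipsed 13.2; I(120°)/H(120°) eclipsed 8.0; CH2Cl(240°)/OH(240°) eclipsed 9.1 → 30.3 kJ/mol.
OH at 300° (staggered): Br(0°)/OH(300°) gauche 3.0; Br(0°)/Et(60°) gauche 4.1; I(120°)/Et(60°) gauche 4.9; CH2Cl(240°)/OH(300°) gauche 3.1 → 15.1 kJ/mol.
The maximum (32.9 kJ/mol) occurs with OH at 0°.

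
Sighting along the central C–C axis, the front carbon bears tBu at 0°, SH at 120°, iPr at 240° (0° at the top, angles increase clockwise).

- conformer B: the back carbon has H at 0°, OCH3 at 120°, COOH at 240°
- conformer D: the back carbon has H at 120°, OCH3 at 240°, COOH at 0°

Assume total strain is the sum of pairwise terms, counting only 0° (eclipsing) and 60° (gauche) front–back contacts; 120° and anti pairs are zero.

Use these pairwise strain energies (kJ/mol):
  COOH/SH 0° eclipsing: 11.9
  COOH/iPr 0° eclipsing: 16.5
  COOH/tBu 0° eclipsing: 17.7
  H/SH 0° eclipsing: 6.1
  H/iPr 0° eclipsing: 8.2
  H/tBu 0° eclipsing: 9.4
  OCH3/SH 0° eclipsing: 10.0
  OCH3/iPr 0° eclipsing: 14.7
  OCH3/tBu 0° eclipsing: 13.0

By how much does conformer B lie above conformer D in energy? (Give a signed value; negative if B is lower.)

B (eclipsed): tBu(0°)/H(0°) eclipsed 9.4; SH(120°)/OCH3(120°) eclipsed 10.0; iPr(240°)/COOH(240°) eclipsed 16.5 → 35.9 kJ/mol.
D (eclipsed): tBu(0°)/COOH(0°) eclipsed 17.7; SH(120°)/H(120°) eclipsed 6.1; iPr(240°)/OCH3(240°) eclipsed 14.7 → 38.5 kJ/mol.
E(B) − E(D) = 35.9 − 38.5 = -2.6 kJ/mol.

-2.6 kJ/mol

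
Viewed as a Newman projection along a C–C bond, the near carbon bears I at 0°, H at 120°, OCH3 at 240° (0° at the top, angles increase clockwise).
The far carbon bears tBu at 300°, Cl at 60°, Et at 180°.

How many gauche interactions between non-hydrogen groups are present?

4

Non-H gauche pairs: I(0°)/tBu(300°); I(0°)/Cl(60°); OCH3(240°)/tBu(300°); OCH3(240°)/Et(180°) — 4 interactions.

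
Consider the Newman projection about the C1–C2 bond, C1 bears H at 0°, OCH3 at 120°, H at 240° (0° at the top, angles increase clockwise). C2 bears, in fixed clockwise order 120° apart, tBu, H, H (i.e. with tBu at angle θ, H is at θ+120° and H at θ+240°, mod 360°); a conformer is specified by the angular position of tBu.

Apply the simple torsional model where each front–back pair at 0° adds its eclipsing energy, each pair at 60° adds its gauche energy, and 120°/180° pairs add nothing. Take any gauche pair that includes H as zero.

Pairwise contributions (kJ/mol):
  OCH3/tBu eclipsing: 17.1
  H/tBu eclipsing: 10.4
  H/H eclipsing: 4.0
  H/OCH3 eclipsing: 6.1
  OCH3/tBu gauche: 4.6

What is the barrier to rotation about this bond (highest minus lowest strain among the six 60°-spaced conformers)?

tBu at 0° (eclipsed): H(0°)/tBu(0°) eclipsed 10.4; OCH3(120°)/H(120°) eclipsed 6.1; H(240°)/H(240°) eclipsed 4.0 → 20.5 kJ/mol.
tBu at 60° (staggered): OCH3(120°)/tBu(60°) gauche 4.6 → 4.6 kJ/mol.
tBu at 120° (eclipsed): H(0°)/H(0°) eclipsed 4.0; OCH3(120°)/tBu(120°) eclipsed 17.1; H(240°)/H(240°) eclipsed 4.0 → 25.1 kJ/mol.
tBu at 180° (staggered): OCH3(120°)/tBu(180°) gauche 4.6 → 4.6 kJ/mol.
tBu at 240° (eclipsed): H(0°)/H(0°) eclipsed 4.0; OCH3(120°)/H(120°) eclipsed 6.1; H(240°)/tBu(240°) eclipsed 10.4 → 20.5 kJ/mol.
tBu at 300° (staggered): no non-H gauche contacts → 0.0 kJ/mol.
Max at 120° (25.1 kJ/mol), min at 300° (0.0 kJ/mol); barrier = 25.1 kJ/mol.

25.1 kJ/mol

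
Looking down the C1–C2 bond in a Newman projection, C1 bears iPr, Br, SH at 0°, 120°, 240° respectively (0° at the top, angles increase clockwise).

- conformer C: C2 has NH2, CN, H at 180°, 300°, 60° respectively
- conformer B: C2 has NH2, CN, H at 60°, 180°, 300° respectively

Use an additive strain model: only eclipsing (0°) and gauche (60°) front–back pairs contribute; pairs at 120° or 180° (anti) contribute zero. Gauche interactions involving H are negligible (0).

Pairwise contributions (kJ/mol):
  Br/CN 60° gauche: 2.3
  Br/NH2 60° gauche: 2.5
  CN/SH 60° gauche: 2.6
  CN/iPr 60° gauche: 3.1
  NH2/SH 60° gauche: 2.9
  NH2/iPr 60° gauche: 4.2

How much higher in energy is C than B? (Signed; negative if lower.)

C (staggered): iPr(0°)/CN(300°) gauche 3.1; Br(120°)/NH2(180°) gauche 2.5; SH(240°)/NH2(180°) gauche 2.9; SH(240°)/CN(300°) gauche 2.6 → 11.1 kJ/mol.
B (staggered): iPr(0°)/NH2(60°) gauche 4.2; Br(120°)/NH2(60°) gauche 2.5; Br(120°)/CN(180°) gauche 2.3; SH(240°)/CN(180°) gauche 2.6 → 11.6 kJ/mol.
E(C) − E(B) = 11.1 − 11.6 = -0.5 kJ/mol.

-0.5 kJ/mol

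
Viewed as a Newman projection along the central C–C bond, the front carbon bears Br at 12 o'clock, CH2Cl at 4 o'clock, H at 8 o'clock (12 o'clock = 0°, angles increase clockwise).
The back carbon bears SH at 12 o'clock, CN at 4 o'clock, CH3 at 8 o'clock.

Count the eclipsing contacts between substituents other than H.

2

Non-H eclipsing pairs: Br(0°)/SH(0°); CH2Cl(120°)/CN(120°) — 2 interactions.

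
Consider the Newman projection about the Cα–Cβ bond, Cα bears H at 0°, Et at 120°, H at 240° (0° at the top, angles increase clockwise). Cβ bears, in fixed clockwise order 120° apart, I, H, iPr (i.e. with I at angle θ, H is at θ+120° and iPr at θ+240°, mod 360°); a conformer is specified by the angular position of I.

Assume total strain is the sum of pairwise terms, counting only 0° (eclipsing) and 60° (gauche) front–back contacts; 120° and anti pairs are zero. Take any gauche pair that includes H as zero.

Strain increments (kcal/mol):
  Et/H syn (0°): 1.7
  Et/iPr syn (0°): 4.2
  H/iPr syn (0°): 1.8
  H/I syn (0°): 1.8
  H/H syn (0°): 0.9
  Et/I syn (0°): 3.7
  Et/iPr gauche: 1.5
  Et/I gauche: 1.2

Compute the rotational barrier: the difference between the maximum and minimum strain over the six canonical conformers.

I at 0° (eclipsed): H(0°)/I(0°) eclipsed 1.8; Et(120°)/H(120°) eclipsed 1.7; H(240°)/iPr(240°) eclipsed 1.8 → 5.3 kcal/mol.
I at 60° (staggered): Et(120°)/I(60°) gauche 1.2 → 1.2 kcal/mol.
I at 120° (eclipsed): H(0°)/iPr(0°) eclipsed 1.8; Et(120°)/I(120°) eclipsed 3.7; H(240°)/H(240°) eclipsed 0.9 → 6.4 kcal/mol.
I at 180° (staggered): Et(120°)/I(180°) gauche 1.2; Et(120°)/iPr(60°) gauche 1.5 → 2.7 kcal/mol.
I at 240° (eclipsed): H(0°)/H(0°) eclipsed 0.9; Et(120°)/iPr(120°) eclipsed 4.2; H(240°)/I(240°) eclipsed 1.8 → 6.9 kcal/mol.
I at 300° (staggered): Et(120°)/iPr(180°) gauche 1.5 → 1.5 kcal/mol.
Max at 240° (6.9 kcal/mol), min at 60° (1.2 kcal/mol); barrier = 5.7 kcal/mol.

5.7 kcal/mol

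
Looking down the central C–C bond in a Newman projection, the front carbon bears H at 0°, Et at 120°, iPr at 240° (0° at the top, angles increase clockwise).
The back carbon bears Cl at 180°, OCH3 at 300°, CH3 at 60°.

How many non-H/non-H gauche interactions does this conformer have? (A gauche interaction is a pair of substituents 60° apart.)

4

Non-H gauche pairs: Et(120°)/Cl(180°); Et(120°)/CH3(60°); iPr(240°)/Cl(180°); iPr(240°)/OCH3(300°) — 4 interactions.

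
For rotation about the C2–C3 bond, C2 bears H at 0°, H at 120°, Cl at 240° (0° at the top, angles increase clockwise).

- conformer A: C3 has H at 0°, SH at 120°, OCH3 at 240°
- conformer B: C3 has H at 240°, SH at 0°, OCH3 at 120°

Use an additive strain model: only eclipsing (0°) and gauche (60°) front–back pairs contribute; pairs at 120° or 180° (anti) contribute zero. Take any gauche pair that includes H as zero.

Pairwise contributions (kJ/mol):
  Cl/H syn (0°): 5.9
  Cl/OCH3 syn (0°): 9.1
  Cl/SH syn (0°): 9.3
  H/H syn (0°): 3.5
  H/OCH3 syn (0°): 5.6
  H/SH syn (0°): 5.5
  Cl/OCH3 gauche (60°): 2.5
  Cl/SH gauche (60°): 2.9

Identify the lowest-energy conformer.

A is eclipsed. H at 0° is eclipsed with H at 0° (3.5); H at 120° is eclipsed with SH at 120° (5.5); Cl at 240° is eclipsed with OCH3 at 240° (9.1). Total 18.1 kJ/mol.
B is eclipsed. H at 0° is eclipsed with SH at 0° (5.5); H at 120° is eclipsed with OCH3 at 120° (5.6); Cl at 240° is eclipsed with H at 240° (5.9). Total 17.0 kJ/mol.
B has the lowest total (17.0 kJ/mol).

B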